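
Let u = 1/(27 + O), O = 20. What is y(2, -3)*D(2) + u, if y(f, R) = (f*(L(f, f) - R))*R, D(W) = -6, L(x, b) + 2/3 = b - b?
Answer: 3949/47 ≈ 84.021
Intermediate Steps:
L(x, b) = -⅔ (L(x, b) = -⅔ + (b - b) = -⅔ + 0 = -⅔)
y(f, R) = R*f*(-⅔ - R) (y(f, R) = (f*(-⅔ - R))*R = R*f*(-⅔ - R))
u = 1/47 (u = 1/(27 + 20) = 1/47 ≈ 0.021277)
y(2, -3)*D(2) + u = -⅓*(-3)*2*(2 + 3*(-3))*(-6) + 1/47 = -⅓*(-3)*2*(2 - 9)*(-6) + 1/47 = -⅓*(-3)*2*(-7)*(-6) + 1/47 = -14*(-6) + 1/47 = 84 + 1/47 = 3949/47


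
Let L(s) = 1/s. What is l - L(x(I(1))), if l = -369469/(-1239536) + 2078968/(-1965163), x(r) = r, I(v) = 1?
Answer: -4286779154769/2435890284368 ≈ -1.7598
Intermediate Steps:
l = -1850888870401/2435890284368 (l = -369469*(-1/1239536) + 2078968*(-1/1965163) = 369469/1239536 - 2078968/1965163 = -1850888870401/2435890284368 ≈ -0.75984)
l - L(x(I(1))) = -1850888870401/2435890284368 - 1/1 = -1850888870401/2435890284368 - 1*1 = -1850888870401/2435890284368 - 1 = -4286779154769/2435890284368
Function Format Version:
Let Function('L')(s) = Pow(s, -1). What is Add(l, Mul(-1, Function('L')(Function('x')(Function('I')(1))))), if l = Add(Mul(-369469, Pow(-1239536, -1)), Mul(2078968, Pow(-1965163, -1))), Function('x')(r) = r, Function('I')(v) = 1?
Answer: Rational(-4286779154769, 2435890284368) ≈ -1.7598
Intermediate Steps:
l = Rational(-1850888870401, 2435890284368) (l = Add(Mul(-369469, Rational(-1, 1239536)), Mul(2078968, Rational(-1, 1965163))) = Add(Rational(369469, 1239536), Rational(-2078968, 1965163)) = Rational(-1850888870401, 2435890284368) ≈ -0.75984)
Add(l, Mul(-1, Function('L')(Function('x')(Function('I')(1))))) = Add(Rational(-1850888870401, 2435890284368), Mul(-1, Pow(1, -1))) = Add(Rational(-1850888870401, 2435890284368), Mul(-1, 1)) = Add(Rational(-1850888870401, 2435890284368), -1) = Rational(-4286779154769, 2435890284368)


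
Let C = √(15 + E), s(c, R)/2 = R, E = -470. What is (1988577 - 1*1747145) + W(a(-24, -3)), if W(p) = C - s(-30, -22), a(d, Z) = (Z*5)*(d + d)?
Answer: 241476 + I*√455 ≈ 2.4148e+5 + 21.331*I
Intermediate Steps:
s(c, R) = 2*R
C = I*√455 (C = √(15 - 470) = √(-455) = I*√455 ≈ 21.331*I)
a(d, Z) = 10*Z*d (a(d, Z) = (5*Z)*(2*d) = 10*Z*d)
W(p) = 44 + I*√455 (W(p) = I*√455 - 2*(-22) = I*√455 - 1*(-44) = I*√455 + 44 = 44 + I*√455)
(1988577 - 1*1747145) + W(a(-24, -3)) = (1988577 - 1*1747145) + (44 + I*√455) = (1988577 - 1747145) + (44 + I*√455) = 241432 + (44 + I*√455) = 241476 + I*√455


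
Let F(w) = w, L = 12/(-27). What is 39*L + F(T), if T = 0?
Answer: -52/3 ≈ -17.333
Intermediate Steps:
L = -4/9 (L = 12*(-1/27) = -4/9 ≈ -0.44444)
39*L + F(T) = 39*(-4/9) + 0 = -52/3 + 0 = -52/3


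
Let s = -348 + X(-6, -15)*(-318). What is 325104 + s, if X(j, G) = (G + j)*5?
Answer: 358146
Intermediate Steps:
X(j, G) = 5*G + 5*j
s = 33042 (s = -348 + (5*(-15) + 5*(-6))*(-318) = -348 + (-75 - 30)*(-318) = -348 - 105*(-318) = -348 + 33390 = 33042)
325104 + s = 325104 + 33042 = 358146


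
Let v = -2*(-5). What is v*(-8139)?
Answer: -81390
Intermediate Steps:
v = 10
v*(-8139) = 10*(-8139) = -81390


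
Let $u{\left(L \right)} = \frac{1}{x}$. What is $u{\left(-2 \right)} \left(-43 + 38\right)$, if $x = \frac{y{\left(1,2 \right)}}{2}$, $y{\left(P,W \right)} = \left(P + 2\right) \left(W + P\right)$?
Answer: $- \frac{10}{9} \approx -1.1111$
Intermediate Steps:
$y{\left(P,W \right)} = \left(2 + P\right) \left(P + W\right)$
$x = \frac{9}{2}$ ($x = \frac{1^{2} + 2 \cdot 1 + 2 \cdot 2 + 1 \cdot 2}{2} = \left(1 + 2 + 4 + 2\right) \frac{1}{2} = 9 \cdot \frac{1}{2} = \frac{9}{2} \approx 4.5$)
$u{\left(L \right)} = \frac{2}{9}$ ($u{\left(L \right)} = \frac{1}{\frac{9}{2}} = \frac{2}{9}$)
$u{\left(-2 \right)} \left(-43 + 38\right) = \frac{2 \left(-43 + 38\right)}{9} = \frac{2}{9} \left(-5\right) = - \frac{10}{9}$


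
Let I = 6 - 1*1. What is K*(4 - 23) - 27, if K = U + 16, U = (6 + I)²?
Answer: -2630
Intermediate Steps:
I = 5 (I = 6 - 1 = 5)
U = 121 (U = (6 + 5)² = 11² = 121)
K = 137 (K = 121 + 16 = 137)
K*(4 - 23) - 27 = 137*(4 - 23) - 27 = 137*(-19) - 27 = -2603 - 27 = -2630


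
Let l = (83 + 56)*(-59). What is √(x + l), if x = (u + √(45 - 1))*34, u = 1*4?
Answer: √(-8065 + 68*√11) ≈ 88.541*I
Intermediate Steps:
u = 4
x = 136 + 68*√11 (x = (4 + √(45 - 1))*34 = (4 + √44)*34 = (4 + 2*√11)*34 = 136 + 68*√11 ≈ 361.53)
l = -8201 (l = 139*(-59) = -8201)
√(x + l) = √((136 + 68*√11) - 8201) = √(-8065 + 68*√11)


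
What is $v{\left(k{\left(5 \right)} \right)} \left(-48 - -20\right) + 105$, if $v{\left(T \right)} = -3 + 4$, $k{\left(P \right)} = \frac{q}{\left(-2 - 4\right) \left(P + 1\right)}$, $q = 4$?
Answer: $77$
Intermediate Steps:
$k{\left(P \right)} = \frac{4}{-6 - 6 P}$ ($k{\left(P \right)} = \frac{4}{\left(-2 - 4\right) \left(P + 1\right)} = \frac{4}{\left(-6\right) \left(1 + P\right)} = \frac{4}{-6 - 6 P}$)
$v{\left(T \right)} = 1$
$v{\left(k{\left(5 \right)} \right)} \left(-48 - -20\right) + 105 = 1 \left(-48 - -20\right) + 105 = 1 \left(-48 + 20\right) + 105 = 1 \left(-28\right) + 105 = -28 + 105 = 77$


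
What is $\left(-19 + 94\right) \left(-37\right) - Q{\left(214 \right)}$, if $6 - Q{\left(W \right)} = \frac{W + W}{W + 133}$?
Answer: $- \frac{964579}{347} \approx -2779.8$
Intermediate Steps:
$Q{\left(W \right)} = 6 - \frac{2 W}{133 + W}$ ($Q{\left(W \right)} = 6 - \frac{W + W}{W + 133} = 6 - \frac{2 W}{133 + W}$)
$\left(-19 + 94\right) \left(-37\right) - Q{\left(214 \right)} = \left(-19 + 94\right) \left(-37\right) - \frac{2 \left(399 + 2 \cdot 214\right)}{133 + 214} = 75 \left(-37\right) - \frac{2 \left(399 + 428\right)}{347} = -2775 - 2 \cdot \frac{1}{347} \cdot 827 = -2775 - \frac{1654}{347} = - \frac{964579}{347}$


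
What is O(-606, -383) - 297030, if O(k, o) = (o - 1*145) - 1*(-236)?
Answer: -297322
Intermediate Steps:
O(k, o) = 91 + o (O(k, o) = (o - 145) + 236 = (-145 + o) + 236 = 91 + o)
O(-606, -383) - 297030 = (91 - 383) - 297030 = -292 - 297030 = -297322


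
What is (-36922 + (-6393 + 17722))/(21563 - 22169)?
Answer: 8531/202 ≈ 42.233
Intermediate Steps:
(-36922 + (-6393 + 17722))/(21563 - 22169) = (-36922 + 11329)/(-606) = -25593*(-1/606) = 8531/202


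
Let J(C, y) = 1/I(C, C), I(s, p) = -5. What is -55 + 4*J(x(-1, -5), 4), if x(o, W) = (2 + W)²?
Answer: -279/5 ≈ -55.800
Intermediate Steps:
J(C, y) = -⅕ (J(C, y) = 1/(-5) = -⅕)
-55 + 4*J(x(-1, -5), 4) = -55 + 4*(-⅕) = -55 - ⅘ = -279/5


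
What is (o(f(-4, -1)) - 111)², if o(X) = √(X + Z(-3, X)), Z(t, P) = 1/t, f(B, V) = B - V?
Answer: (333 - I*√30)²/9 ≈ 12318.0 - 405.31*I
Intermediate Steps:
o(X) = √(-⅓ + X) (o(X) = √(X + 1/(-3)) = √(X - ⅓) = √(-⅓ + X))
(o(f(-4, -1)) - 111)² = (√(-3 + 9*(-4 - 1*(-1)))/3 - 111)² = (√(-3 + 9*(-4 + 1))/3 - 111)² = (√(-3 + 9*(-3))/3 - 111)² = (√(-3 - 27)/3 - 111)² = (√(-30)/3 - 111)² = ((I*√30)/3 - 111)² = (I*√30/3 - 111)² = (-111 + I*√30/3)²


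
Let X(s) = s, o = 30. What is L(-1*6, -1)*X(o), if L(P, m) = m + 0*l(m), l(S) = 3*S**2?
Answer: -30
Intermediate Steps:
L(P, m) = m (L(P, m) = m + 0*(3*m**2) = m + 0 = m)
L(-1*6, -1)*X(o) = -1*30 = -30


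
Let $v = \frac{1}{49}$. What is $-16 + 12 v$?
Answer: $- \frac{772}{49} \approx -15.755$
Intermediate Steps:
$v = \frac{1}{49} \approx 0.020408$
$-16 + 12 v = -16 + 12 \cdot \frac{1}{49} = -16 + \frac{12}{49} = - \frac{772}{49}$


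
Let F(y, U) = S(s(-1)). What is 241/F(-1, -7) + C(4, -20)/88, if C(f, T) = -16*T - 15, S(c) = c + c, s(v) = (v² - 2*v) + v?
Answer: 5607/88 ≈ 63.716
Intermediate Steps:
s(v) = v² - v
S(c) = 2*c
F(y, U) = 4 (F(y, U) = 2*(-(-1 - 1)) = 2*(-1*(-2)) = 2*2 = 4)
C(f, T) = -15 - 16*T
241/F(-1, -7) + C(4, -20)/88 = 241/4 + (-15 - 16*(-20))/88 = 241*(¼) + (-15 + 320)*(1/88) = 241/4 + 305*(1/88) = 241/4 + 305/88 = 5607/88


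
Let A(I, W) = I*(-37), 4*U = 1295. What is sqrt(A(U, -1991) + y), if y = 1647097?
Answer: 67*sqrt(1457)/2 ≈ 1278.7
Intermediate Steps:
U = 1295/4 (U = (1/4)*1295 = 1295/4 ≈ 323.75)
A(I, W) = -37*I
sqrt(A(U, -1991) + y) = sqrt(-37*1295/4 + 1647097) = sqrt(-47915/4 + 1647097) = sqrt(6540473/4) = 67*sqrt(1457)/2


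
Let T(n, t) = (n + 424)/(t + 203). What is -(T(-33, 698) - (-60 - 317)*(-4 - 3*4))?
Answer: 319673/53 ≈ 6031.6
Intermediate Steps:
T(n, t) = (424 + n)/(203 + t)
-(T(-33, 698) - (-60 - 317)*(-4 - 3*4)) = -((424 - 33)/(203 + 698) - (-60 - 317)*(-4 - 3*4)) = -(391/901 - (-377)*(-4 - 12)) = -((1/901)*391 - (-377)*(-16)) = -(23/53 - 1*6032) = -(23/53 - 6032) = -1*(-319673/53) = 319673/53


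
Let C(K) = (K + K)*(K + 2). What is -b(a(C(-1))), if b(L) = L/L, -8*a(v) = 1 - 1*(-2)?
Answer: -1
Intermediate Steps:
C(K) = 2*K*(2 + K) (C(K) = (2*K)*(2 + K) = 2*K*(2 + K))
a(v) = -3/8 (a(v) = -(1 - 1*(-2))/8 = -(1 + 2)/8 = -⅛*3 = -3/8)
b(L) = 1
-b(a(C(-1))) = -1*1 = -1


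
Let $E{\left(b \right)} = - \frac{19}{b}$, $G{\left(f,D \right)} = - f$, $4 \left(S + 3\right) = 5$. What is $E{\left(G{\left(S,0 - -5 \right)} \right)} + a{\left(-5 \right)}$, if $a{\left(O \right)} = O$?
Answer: $- \frac{111}{7} \approx -15.857$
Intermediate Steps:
$S = - \frac{7}{4}$ ($S = -3 + \frac{1}{4} \cdot 5 = -3 + \frac{5}{4} = - \frac{7}{4} \approx -1.75$)
$E{\left(G{\left(S,0 - -5 \right)} \right)} + a{\left(-5 \right)} = - \frac{19}{\left(-1\right) \left(- \frac{7}{4}\right)} - 5 = - \frac{19}{\frac{7}{4}} - 5 = \left(-19\right) \frac{4}{7} - 5 = - \frac{76}{7} - 5 = - \frac{111}{7}$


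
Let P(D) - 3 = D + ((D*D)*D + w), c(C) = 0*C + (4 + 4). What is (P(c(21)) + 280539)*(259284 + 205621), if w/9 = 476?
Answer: 132658782130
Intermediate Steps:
w = 4284 (w = 9*476 = 4284)
c(C) = 8 (c(C) = 0 + 8 = 8)
P(D) = 4287 + D + D³ (P(D) = 3 + (D + ((D*D)*D + 4284)) = 3 + (D + (D²*D + 4284)) = 3 + (D + (D³ + 4284)) = 3 + (D + (4284 + D³)) = 3 + (4284 + D + D³) = 4287 + D + D³)
(P(c(21)) + 280539)*(259284 + 205621) = ((4287 + 8 + 8³) + 280539)*(259284 + 205621) = ((4287 + 8 + 512) + 280539)*464905 = (4807 + 280539)*464905 = 285346*464905 = 132658782130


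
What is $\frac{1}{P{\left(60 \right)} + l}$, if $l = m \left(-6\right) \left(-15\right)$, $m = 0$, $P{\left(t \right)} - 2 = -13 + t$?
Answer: $\frac{1}{49} \approx 0.020408$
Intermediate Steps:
$P{\left(t \right)} = -11 + t$ ($P{\left(t \right)} = 2 + \left(-13 + t\right) = -11 + t$)
$l = 0$ ($l = 0 \left(-6\right) \left(-15\right) = 0 \left(-15\right) = 0$)
$\frac{1}{P{\left(60 \right)} + l} = \frac{1}{\left(-11 + 60\right) + 0} = \frac{1}{49 + 0} = \frac{1}{49}$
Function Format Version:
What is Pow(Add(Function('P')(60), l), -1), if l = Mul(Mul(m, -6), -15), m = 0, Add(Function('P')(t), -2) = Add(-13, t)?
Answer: Rational(1, 49) ≈ 0.020408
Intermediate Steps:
Function('P')(t) = Add(-11, t) (Function('P')(t) = Add(2, Add(-13, t)) = Add(-11, t))
l = 0 (l = Mul(Mul(0, -6), -15) = Mul(0, -15) = 0)
Pow(Add(Function('P')(60), l), -1) = Pow(Add(Add(-11, 60), 0), -1) = Pow(Add(49, 0), -1) = Pow(49, -1) = Rational(1, 49)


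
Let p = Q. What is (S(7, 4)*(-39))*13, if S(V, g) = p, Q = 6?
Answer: -3042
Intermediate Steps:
p = 6
S(V, g) = 6
(S(7, 4)*(-39))*13 = (6*(-39))*13 = -234*13 = -3042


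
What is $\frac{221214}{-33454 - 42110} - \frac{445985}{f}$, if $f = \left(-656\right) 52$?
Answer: $\frac{2179529881}{214803264} \approx 10.147$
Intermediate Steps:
$f = -34112$
$\frac{221214}{-33454 - 42110} - \frac{445985}{f} = \frac{221214}{-33454 - 42110} - \frac{445985}{-34112} = \frac{221214}{-33454 - 42110} - - \frac{445985}{34112} = \frac{221214}{-75564} + \frac{445985}{34112} = 221214 \left(- \frac{1}{75564}\right) + \frac{445985}{34112} = - \frac{36869}{12594} + \frac{445985}{34112} = \frac{2179529881}{214803264}$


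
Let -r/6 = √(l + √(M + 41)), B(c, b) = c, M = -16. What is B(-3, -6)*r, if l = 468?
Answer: 18*√473 ≈ 391.47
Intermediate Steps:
r = -6*√473 (r = -6*√(468 + √(-16 + 41)) = -6*√(468 + √25) = -6*√(468 + 5) = -6*√473 ≈ -130.49)
B(-3, -6)*r = -(-18)*√473 = 18*√473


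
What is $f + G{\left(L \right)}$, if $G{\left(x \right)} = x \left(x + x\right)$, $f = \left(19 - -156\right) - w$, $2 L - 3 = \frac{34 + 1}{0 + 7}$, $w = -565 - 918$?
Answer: $1690$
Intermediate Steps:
$w = -1483$
$L = 4$ ($L = \frac{3}{2} + \frac{\left(34 + 1\right) \frac{1}{0 + 7}}{2} = \frac{3}{2} + \frac{35 \cdot \frac{1}{7}}{2} = \frac{3}{2} + \frac{1}{2} \cdot 5 = \frac{3}{2} + \frac{5}{2} = 4$)
$f = 1658$ ($f = \left(19 - -156\right) - -1483 = \left(19 + 156\right) + 1483 = 175 + 1483 = 1658$)
$G{\left(x \right)} = 2 x^{2}$ ($G{\left(x \right)} = x 2 x = 2 x^{2}$)
$f + G{\left(L \right)} = 1658 + 2 \cdot 4^{2} = 1658 + 2 \cdot 16 = 1658 + 32 = 1690$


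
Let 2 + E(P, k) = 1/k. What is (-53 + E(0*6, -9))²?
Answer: 246016/81 ≈ 3037.2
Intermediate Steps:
E(P, k) = -2 + 1/k
(-53 + E(0*6, -9))² = (-53 + (-2 + 1/(-9)))² = (-53 + (-2 - ⅑))² = (-53 - 19/9)² = (-496/9)² = 246016/81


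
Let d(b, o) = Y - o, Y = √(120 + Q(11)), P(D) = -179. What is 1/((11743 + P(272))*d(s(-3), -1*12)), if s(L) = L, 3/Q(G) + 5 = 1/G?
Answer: 54/1280713 - 3*√4298/5122852 ≈ 3.7718e-6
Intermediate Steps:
Q(G) = 3/(-5 + 1/G)
Y = √4298/6 (Y = √(120 - 3*11/(-1 + 5*11)) = √(120 - 3*11/(-1 + 55)) = √(120 - 3*11/54) = √(120 - 3*11*1/54) = √(120 - 11/18) = √(2149/18) = √4298/6 ≈ 10.927)
d(b, o) = -o + √4298/6 (d(b, o) = √4298/6 - o = -o + √4298/6)
1/((11743 + P(272))*d(s(-3), -1*12)) = 1/((11743 - 179)*(-(-1)*12 + √4298/6)) = 1/(11564*(-1*(-12) + √4298/6)) = 1/(11564*(12 + √4298/6))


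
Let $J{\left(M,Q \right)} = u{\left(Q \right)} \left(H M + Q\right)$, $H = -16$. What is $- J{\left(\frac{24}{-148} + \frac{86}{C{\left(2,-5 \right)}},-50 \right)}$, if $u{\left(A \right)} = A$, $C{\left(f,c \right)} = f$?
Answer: $- \frac{1360500}{37} \approx -36770.0$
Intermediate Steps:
$J{\left(M,Q \right)} = Q \left(Q - 16 M\right)$ ($J{\left(M,Q \right)} = Q \left(- 16 M + Q\right) = Q \left(Q - 16 M\right)$)
$- J{\left(\frac{24}{-148} + \frac{86}{C{\left(2,-5 \right)}},-50 \right)} = - \left(-50\right) \left(-50 - 16 \left(\frac{24}{-148} + \frac{86}{2}\right)\right) = - \left(-50\right) \left(-50 - 16 \left(24 \left(- \frac{1}{148}\right) + 86 \cdot \frac{1}{2}\right)\right) = - \left(-50\right) \left(-50 - 16 \left(- \frac{6}{37} + 43\right)\right) = - \left(-50\right) \left(-50 - \frac{25360}{37}\right) = - \frac{\left(-50\right) \left(-27210\right)}{37} = \left(-1\right) \frac{1360500}{37} = - \frac{1360500}{37}$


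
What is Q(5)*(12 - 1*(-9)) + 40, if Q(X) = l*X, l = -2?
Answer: -170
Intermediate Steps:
Q(X) = -2*X
Q(5)*(12 - 1*(-9)) + 40 = (-2*5)*(12 - 1*(-9)) + 40 = -10*(12 + 9) + 40 = -10*21 + 40 = -210 + 40 = -170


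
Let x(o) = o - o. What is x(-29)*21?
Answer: 0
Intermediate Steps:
x(o) = 0
x(-29)*21 = 0*21 = 0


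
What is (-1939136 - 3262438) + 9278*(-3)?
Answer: -5229408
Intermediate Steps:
(-1939136 - 3262438) + 9278*(-3) = -5201574 - 27834 = -5229408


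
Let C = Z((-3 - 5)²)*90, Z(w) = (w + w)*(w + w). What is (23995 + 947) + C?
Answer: 1499502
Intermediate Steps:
Z(w) = 4*w² (Z(w) = (2*w)*(2*w) = 4*w²)
C = 1474560 (C = (4*((-3 - 5)²)²)*90 = (4*((-8)²)²)*90 = (4*64²)*90 = (4*4096)*90 = 16384*90 = 1474560)
(23995 + 947) + C = (23995 + 947) + 1474560 = 24942 + 1474560 = 1499502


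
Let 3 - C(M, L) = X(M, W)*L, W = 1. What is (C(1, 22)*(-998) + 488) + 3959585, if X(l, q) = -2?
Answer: 3913167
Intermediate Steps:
C(M, L) = 3 + 2*L (C(M, L) = 3 - (-2)*L = 3 + 2*L)
(C(1, 22)*(-998) + 488) + 3959585 = ((3 + 2*22)*(-998) + 488) + 3959585 = ((3 + 44)*(-998) + 488) + 3959585 = (47*(-998) + 488) + 3959585 = (-46906 + 488) + 3959585 = -46418 + 3959585 = 3913167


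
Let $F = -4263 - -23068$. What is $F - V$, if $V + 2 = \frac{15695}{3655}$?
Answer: $\frac{319646}{17} \approx 18803.0$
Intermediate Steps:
$V = \frac{39}{17}$ ($V = -2 + \frac{15695}{3655} = -2 + 15695 \cdot \frac{1}{3655} = -2 + \frac{73}{17} = \frac{39}{17} \approx 2.2941$)
$F = 18805$ ($F = -4263 + 23068 = 18805$)
$F - V = 18805 - \frac{39}{17} = \frac{319646}{17}$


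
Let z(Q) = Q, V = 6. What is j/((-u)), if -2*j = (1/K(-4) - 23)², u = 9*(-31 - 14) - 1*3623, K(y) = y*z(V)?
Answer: -305809/4640256 ≈ -0.065903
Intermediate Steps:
K(y) = 6*y (K(y) = y*6 = 6*y)
u = -4028 (u = 9*(-45) - 3623 = -405 - 3623 = -4028)
j = -305809/1152 (j = -(1/(6*(-4)) - 23)²/2 = -(1/(-24) - 23)²/2 = -(1*(-1/24) - 23)²/2 = -(-1/24 - 23)²/2 = -(-553/24)²/2 = -½*305809/576 = -305809/1152 ≈ -265.46)
j/((-u)) = -305809/(1152*((-1*(-4028)))) = -305809/1152/4028 = -305809/1152*1/4028 = -305809/4640256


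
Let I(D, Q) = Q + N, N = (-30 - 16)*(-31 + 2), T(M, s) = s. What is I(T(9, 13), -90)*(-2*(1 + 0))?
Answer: -2488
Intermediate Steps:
N = 1334 (N = -46*(-29) = 1334)
I(D, Q) = 1334 + Q (I(D, Q) = Q + 1334 = 1334 + Q)
I(T(9, 13), -90)*(-2*(1 + 0)) = (1334 - 90)*(-2*(1 + 0)) = 1244*(-2*1) = 1244*(-2) = -2488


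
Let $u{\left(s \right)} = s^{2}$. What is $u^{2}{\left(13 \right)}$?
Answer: $28561$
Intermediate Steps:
$u^{2}{\left(13 \right)} = \left(13^{2}\right)^{2} = 169^{2} = 28561$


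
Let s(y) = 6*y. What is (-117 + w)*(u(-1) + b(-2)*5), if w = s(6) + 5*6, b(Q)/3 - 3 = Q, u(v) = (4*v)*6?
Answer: 459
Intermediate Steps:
u(v) = 24*v
b(Q) = 9 + 3*Q
w = 66 (w = 6*6 + 5*6 = 36 + 30 = 66)
(-117 + w)*(u(-1) + b(-2)*5) = (-117 + 66)*(24*(-1) + (9 + 3*(-2))*5) = -51*(-24 + (9 - 6)*5) = -51*(-24 + 3*5) = -51*(-24 + 15) = -51*(-9) = 459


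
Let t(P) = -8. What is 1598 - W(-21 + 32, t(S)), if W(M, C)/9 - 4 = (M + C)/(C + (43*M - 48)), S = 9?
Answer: 217109/139 ≈ 1561.9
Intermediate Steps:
W(M, C) = 36 + 9*(C + M)/(-48 + C + 43*M) (W(M, C) = 36 + 9*((M + C)/(C + (43*M - 48))) = 36 + 9*((C + M)/(C + (-48 + 43*M))) = 36 + 9*((C + M)/(-48 + C + 43*M)) = 36 + 9*(C + M)/(-48 + C + 43*M))
1598 - W(-21 + 32, t(S)) = 1598 - 9*(-192 + 5*(-8) + 173*(-21 + 32))/(-48 - 8 + 43*(-21 + 32)) = 1598 - 9*(-192 - 40 + 173*11)/(-48 - 8 + 43*11) = 1598 - 9*(-192 - 40 + 1903)/(-48 - 8 + 473) = 1598 - 9*1671/417 = 1598 - 1*5013/139 = 1598 - 5013/139 = 217109/139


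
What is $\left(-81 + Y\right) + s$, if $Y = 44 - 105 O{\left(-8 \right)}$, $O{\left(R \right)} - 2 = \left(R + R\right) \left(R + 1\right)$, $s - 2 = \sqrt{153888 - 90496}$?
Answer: $-12005 + 4 \sqrt{3962} \approx -11753.0$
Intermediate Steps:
$s = 2 + 4 \sqrt{3962}$ ($s = 2 + \sqrt{153888 - 90496} = 2 + \sqrt{63392} = 2 + 4 \sqrt{3962} \approx 253.78$)
$O{\left(R \right)} = 2 + 2 R \left(1 + R\right)$ ($O{\left(R \right)} = 2 + \left(R + R\right) \left(R + 1\right) = 2 + 2 R \left(1 + R\right)$)
$Y = -11926$ ($Y = 44 - 105 \left(2 + 2 \left(-8\right) + 2 \left(-8\right)^{2}\right) = 44 - 105 \left(2 - 16 + 2 \cdot 64\right) = 44 - 105 \left(2 - 16 + 128\right) = 44 - 11970 = -11926$)
$\left(-81 + Y\right) + s = \left(-81 - 11926\right) + \left(2 + 4 \sqrt{3962}\right) = -12007 + \left(2 + 4 \sqrt{3962}\right) = -12005 + 4 \sqrt{3962}$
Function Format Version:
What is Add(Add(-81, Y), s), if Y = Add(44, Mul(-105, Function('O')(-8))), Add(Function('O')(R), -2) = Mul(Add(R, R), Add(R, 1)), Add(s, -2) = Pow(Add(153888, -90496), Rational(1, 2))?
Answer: Add(-12005, Mul(4, Pow(3962, Rational(1, 2)))) ≈ -11753.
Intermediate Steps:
s = Add(2, Mul(4, Pow(3962, Rational(1, 2)))) (s = Add(2, Pow(Add(153888, -90496), Rational(1, 2))) = Add(2, Pow(63392, Rational(1, 2))) = Add(2, Mul(4, Pow(3962, Rational(1, 2)))) ≈ 253.78)
Function('O')(R) = Add(2, Mul(2, R, Add(1, R))) (Function('O')(R) = Add(2, Mul(Add(R, R), Add(R, 1))) = Add(2, Mul(Mul(2, R), Add(1, R))) = Add(2, Mul(2, R, Add(1, R))))
Y = -11926 (Y = Add(44, Mul(-105, Add(2, Mul(2, -8), Mul(2, Pow(-8, 2))))) = Add(44, Mul(-105, Add(2, -16, Mul(2, 64)))) = Add(44, Mul(-105, Add(2, -16, 128))) = Add(44, Mul(-105, 114)) = Add(44, -11970) = -11926)
Add(Add(-81, Y), s) = Add(Add(-81, -11926), Add(2, Mul(4, Pow(3962, Rational(1, 2))))) = Add(-12007, Add(2, Mul(4, Pow(3962, Rational(1, 2))))) = Add(-12005, Mul(4, Pow(3962, Rational(1, 2))))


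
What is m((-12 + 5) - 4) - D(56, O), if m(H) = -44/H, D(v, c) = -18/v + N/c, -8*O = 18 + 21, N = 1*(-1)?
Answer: 4495/1092 ≈ 4.1163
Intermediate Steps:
N = -1
O = -39/8 (O = -(18 + 21)/8 = -⅛*39 = -39/8 ≈ -4.8750)
D(v, c) = -1/c - 18/v (D(v, c) = -18/v - 1/c = -1/c - 18/v)
m((-12 + 5) - 4) - D(56, O) = -44/((-12 + 5) - 4) - (-1/(-39/8) - 18/56) = -44/(-7 - 4) - (-1*(-8/39) - 18*1/56) = -44/(-11) - (8/39 - 9/28) = -44*(-1/11) - 1*(-127/1092) = 4 + 127/1092 = 4495/1092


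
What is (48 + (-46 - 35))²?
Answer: 1089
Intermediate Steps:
(48 + (-46 - 35))² = (48 - 81)² = (-33)² = 1089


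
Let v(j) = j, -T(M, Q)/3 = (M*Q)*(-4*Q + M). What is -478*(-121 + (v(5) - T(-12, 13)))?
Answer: -14261608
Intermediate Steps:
T(M, Q) = -3*M*Q*(M - 4*Q) (T(M, Q) = -3*M*Q*(-4*Q + M) = -3*M*Q*(M - 4*Q))
-478*(-121 + (v(5) - T(-12, 13))) = -478*(-121 + (5 - 3*(-12)*13*(-1*(-12) + 4*13))) = -478*(-121 + (5 - 3*(-12)*13*(12 + 52))) = -478*(-121 + (5 - 3*(-12)*13*64)) = -478*(-121 + (5 - 1*(-29952))) = -478*(-121 + (5 + 29952)) = -478*(-121 + 29957) = -478*29836 = -14261608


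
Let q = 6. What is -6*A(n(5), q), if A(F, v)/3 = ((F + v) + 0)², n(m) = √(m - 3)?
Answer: -684 - 216*√2 ≈ -989.47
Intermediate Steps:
n(m) = √(-3 + m)
A(F, v) = 3*(F + v)² (A(F, v) = 3*((F + v) + 0)² = 3*(F + v)²)
-6*A(n(5), q) = -18*(√(-3 + 5) + 6)² = -18*(√2 + 6)² = -18*(6 + √2)²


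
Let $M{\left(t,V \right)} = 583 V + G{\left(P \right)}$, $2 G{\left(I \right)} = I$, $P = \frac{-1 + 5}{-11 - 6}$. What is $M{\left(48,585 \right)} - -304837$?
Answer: $\frac{10980162}{17} \approx 6.4589 \cdot 10^{5}$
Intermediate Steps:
$P = - \frac{4}{17}$ ($P = \frac{4}{-17} = 4 \left(- \frac{1}{17}\right) = - \frac{4}{17} \approx -0.23529$)
$G{\left(I \right)} = \frac{I}{2}$
$M{\left(t,V \right)} = - \frac{2}{17} + 583 V$ ($M{\left(t,V \right)} = 583 V + \frac{1}{2} \left(- \frac{4}{17}\right) = 583 V - \frac{2}{17} = - \frac{2}{17} + 583 V$)
$M{\left(48,585 \right)} - -304837 = \left(- \frac{2}{17} + 583 \cdot 585\right) - -304837 = \left(- \frac{2}{17} + 341055\right) + 304837 = \frac{5797933}{17} + 304837 = \frac{10980162}{17}$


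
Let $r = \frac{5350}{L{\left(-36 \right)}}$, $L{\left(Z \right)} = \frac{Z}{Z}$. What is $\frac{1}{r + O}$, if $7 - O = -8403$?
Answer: $\frac{1}{13760} \approx 7.2674 \cdot 10^{-5}$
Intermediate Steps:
$O = 8410$ ($O = 7 - -8403 = 7 + 8403 = 8410$)
$L{\left(Z \right)} = 1$
$r = 5350$ ($r = \frac{5350}{1} = 5350 \cdot 1 = 5350$)
$\frac{1}{r + O} = \frac{1}{5350 + 8410} = \frac{1}{13760}$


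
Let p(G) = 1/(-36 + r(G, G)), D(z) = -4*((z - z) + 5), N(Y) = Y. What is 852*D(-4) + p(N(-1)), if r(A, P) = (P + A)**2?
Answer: -545281/32 ≈ -17040.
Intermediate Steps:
r(A, P) = (A + P)**2
D(z) = -20 (D(z) = -4*(0 + 5) = -4*5 = -20)
p(G) = 1/(-36 + 4*G**2) (p(G) = 1/(-36 + (G + G)**2) = 1/(-36 + (2*G)**2) = 1/(-36 + 4*G**2))
852*D(-4) + p(N(-1)) = 852*(-20) + 1/(4*(-9 + (-1)**2)) = -17040 + 1/(4*(-9 + 1)) = -17040 + (1/4)/(-8) = -17040 + (1/4)*(-1/8) = -17040 - 1/32 = -545281/32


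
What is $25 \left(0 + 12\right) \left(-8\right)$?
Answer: $-2400$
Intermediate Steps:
$25 \left(0 + 12\right) \left(-8\right) = 25 \cdot 12 \left(-8\right) = 300 \left(-8\right) = -2400$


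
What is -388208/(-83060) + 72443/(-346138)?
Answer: 32089106281/7187555570 ≈ 4.4645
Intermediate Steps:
-388208/(-83060) + 72443/(-346138) = -388208*(-1/83060) + 72443*(-1/346138) = 97052/20765 - 72443/346138 = 32089106281/7187555570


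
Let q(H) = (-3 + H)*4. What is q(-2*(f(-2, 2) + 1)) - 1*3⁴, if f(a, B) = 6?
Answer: -149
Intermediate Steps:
q(H) = -12 + 4*H
q(-2*(f(-2, 2) + 1)) - 1*3⁴ = (-12 + 4*(-2*(6 + 1))) - 1*3⁴ = (-12 + 4*(-2*7)) - 1*81 = (-12 + 4*(-14)) - 81 = (-12 - 56) - 81 = -68 - 81 = -149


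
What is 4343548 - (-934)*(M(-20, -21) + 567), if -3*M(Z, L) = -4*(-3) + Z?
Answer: 14626850/3 ≈ 4.8756e+6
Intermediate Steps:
M(Z, L) = -4 - Z/3 (M(Z, L) = -(-4*(-3) + Z)/3 = -(12 + Z)/3 = -4 - Z/3)
4343548 - (-934)*(M(-20, -21) + 567) = 4343548 - (-934)*((-4 - ⅓*(-20)) + 567) = 4343548 - (-934)*((-4 + 20/3) + 567) = 4343548 - (-934)*(8/3 + 567) = 4343548 - (-934)*1709/3 = 4343548 - 1*(-1596206/3) = 4343548 + 1596206/3 = 14626850/3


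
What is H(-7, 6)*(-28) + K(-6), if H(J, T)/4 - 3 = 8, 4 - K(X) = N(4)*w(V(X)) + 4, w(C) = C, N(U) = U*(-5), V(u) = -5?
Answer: -1332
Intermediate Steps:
N(U) = -5*U
K(X) = -100 (K(X) = 4 - (-5*4*(-5) + 4) = 4 - (-20*(-5) + 4) = 4 - (100 + 4) = 4 - 1*104 = 4 - 104 = -100)
H(J, T) = 44 (H(J, T) = 12 + 4*8 = 12 + 32 = 44)
H(-7, 6)*(-28) + K(-6) = 44*(-28) - 100 = -1232 - 100 = -1332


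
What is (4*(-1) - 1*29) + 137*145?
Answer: 19832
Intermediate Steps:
(4*(-1) - 1*29) + 137*145 = (-4 - 29) + 19865 = -33 + 19865 = 19832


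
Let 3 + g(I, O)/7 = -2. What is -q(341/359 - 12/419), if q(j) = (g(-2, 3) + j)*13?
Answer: 66640132/150421 ≈ 443.02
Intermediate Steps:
g(I, O) = -35 (g(I, O) = -21 + 7*(-2) = -21 - 14 = -35)
q(j) = -455 + 13*j (q(j) = (-35 + j)*13 = -455 + 13*j)
-q(341/359 - 12/419) = -(-455 + 13*(341/359 - 12/419)) = -(-455 + 13*(138571/150421)) = -(-455 + 1801423/150421) = -1*(-66640132/150421) = 66640132/150421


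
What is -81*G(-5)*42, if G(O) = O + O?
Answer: 34020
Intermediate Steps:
G(O) = 2*O
-81*G(-5)*42 = -162*(-5)*42 = -81*(-10)*42 = 810*42 = 34020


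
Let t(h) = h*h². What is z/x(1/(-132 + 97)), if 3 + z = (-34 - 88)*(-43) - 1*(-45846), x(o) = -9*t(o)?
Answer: 2190440875/9 ≈ 2.4338e+8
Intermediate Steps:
t(h) = h³
x(o) = -9*o³
z = 51089 (z = -3 + ((-34 - 88)*(-43) - 1*(-45846)) = -3 + (-122*(-43) + 45846) = -3 + (5246 + 45846) = -3 + 51092 = 51089)
z/x(1/(-132 + 97)) = 51089/((-9/(-132 + 97)³)) = 51089/((-9*(1/(-35))³)) = 51089/((-9*(-1/35)³)) = 51089/((-9*(-1/42875))) = 51089/(9/42875) = 51089*(42875/9) = 2190440875/9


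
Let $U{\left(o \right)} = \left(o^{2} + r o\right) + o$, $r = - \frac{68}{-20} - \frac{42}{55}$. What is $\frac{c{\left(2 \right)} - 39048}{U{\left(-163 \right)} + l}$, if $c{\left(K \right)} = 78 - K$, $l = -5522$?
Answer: $- \frac{428692}{224997} \approx -1.9053$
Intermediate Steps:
$r = \frac{29}{11}$ ($r = \left(-68\right) \left(- \frac{1}{20}\right) - \frac{42}{55} = \frac{17}{5} - \frac{42}{55} = \frac{29}{11} \approx 2.6364$)
$U{\left(o \right)} = o^{2} + \frac{40 o}{11}$ ($U{\left(o \right)} = \left(o^{2} + \frac{29 o}{11}\right) + o = o^{2} + \frac{40 o}{11}$)
$\frac{c{\left(2 \right)} - 39048}{U{\left(-163 \right)} + l} = \frac{\left(78 - 2\right) - 39048}{\frac{1}{11} \left(-163\right) \left(40 + 11 \left(-163\right)\right) - 5522} = \frac{\left(78 - 2\right) - 39048}{\frac{1}{11} \left(-163\right) \left(40 - 1793\right) - 5522} = \frac{76 - 39048}{\frac{1}{11} \left(-163\right) \left(-1753\right) - 5522} = - \frac{38972}{\frac{285739}{11} - 5522} = - \frac{38972}{\frac{224997}{11}} = \left(-38972\right) \frac{11}{224997} = - \frac{428692}{224997}$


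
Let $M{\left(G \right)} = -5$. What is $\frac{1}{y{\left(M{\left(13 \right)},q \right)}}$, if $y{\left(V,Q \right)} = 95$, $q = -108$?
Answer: $\frac{1}{95} \approx 0.010526$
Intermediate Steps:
$\frac{1}{y{\left(M{\left(13 \right)},q \right)}} = \frac{1}{95}$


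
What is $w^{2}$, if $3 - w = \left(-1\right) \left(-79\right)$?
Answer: $5776$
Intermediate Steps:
$w = -76$ ($w = 3 - \left(-1\right) \left(-79\right) = 3 - 79 = -76$)
$w^{2} = \left(-76\right)^{2} = 5776$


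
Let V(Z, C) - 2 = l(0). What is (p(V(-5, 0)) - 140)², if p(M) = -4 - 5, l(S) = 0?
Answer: 22201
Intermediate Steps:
V(Z, C) = 2 (V(Z, C) = 2 + 0 = 2)
p(M) = -9
(p(V(-5, 0)) - 140)² = (-9 - 140)² = (-149)² = 22201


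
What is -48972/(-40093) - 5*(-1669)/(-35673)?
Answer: 1412402071/1430237589 ≈ 0.98753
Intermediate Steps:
-48972/(-40093) - 5*(-1669)/(-35673) = -48972*(-1/40093) + 8345*(-1/35673) = 48972/40093 - 8345/35673 = 1412402071/1430237589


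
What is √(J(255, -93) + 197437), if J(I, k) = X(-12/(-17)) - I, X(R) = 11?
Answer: √197193 ≈ 444.06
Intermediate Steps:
J(I, k) = 11 - I
√(J(255, -93) + 197437) = √((11 - 1*255) + 197437) = √((11 - 255) + 197437) = √(-244 + 197437) = √197193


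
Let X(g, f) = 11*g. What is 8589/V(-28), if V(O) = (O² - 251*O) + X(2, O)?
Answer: 8589/7834 ≈ 1.0964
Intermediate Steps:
V(O) = 22 + O² - 251*O (V(O) = (O² - 251*O) + 11*2 = (O² - 251*O) + 22 = 22 + O² - 251*O)
8589/V(-28) = 8589/(22 + (-28)² - 251*(-28)) = 8589/(22 + 784 + 7028) = 8589/7834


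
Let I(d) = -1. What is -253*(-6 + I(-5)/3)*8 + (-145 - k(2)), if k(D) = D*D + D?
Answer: 38003/3 ≈ 12668.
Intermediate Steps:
k(D) = D + D**2 (k(D) = D**2 + D = D + D**2)
-253*(-6 + I(-5)/3)*8 + (-145 - k(2)) = -253*(-6 - 1/3)*8 + (-145 - 2*(1 + 2)) = -253*(-6 - 1*1/3)*8 + (-145 - 2*3) = -253*(-6 - 1/3)*8 + (-145 - 1*6) = -(-4807)*8/3 + (-145 - 6) = -253*(-152/3) - 151 = 38456/3 - 151 = 38003/3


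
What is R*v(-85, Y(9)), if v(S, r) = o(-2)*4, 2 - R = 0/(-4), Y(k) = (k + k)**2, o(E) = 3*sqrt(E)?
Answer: 24*I*sqrt(2) ≈ 33.941*I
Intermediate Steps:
Y(k) = 4*k**2 (Y(k) = (2*k)**2 = 4*k**2)
R = 2 (R = 2 - 0/(-4) = 2 - 0*(-1)/4 = 2 - 1*0 = 2 + 0 = 2)
v(S, r) = 12*I*sqrt(2) (v(S, r) = (3*sqrt(-2))*4 = (3*(I*sqrt(2)))*4 = (3*I*sqrt(2))*4 = 12*I*sqrt(2))
R*v(-85, Y(9)) = 2*(12*I*sqrt(2)) = 24*I*sqrt(2)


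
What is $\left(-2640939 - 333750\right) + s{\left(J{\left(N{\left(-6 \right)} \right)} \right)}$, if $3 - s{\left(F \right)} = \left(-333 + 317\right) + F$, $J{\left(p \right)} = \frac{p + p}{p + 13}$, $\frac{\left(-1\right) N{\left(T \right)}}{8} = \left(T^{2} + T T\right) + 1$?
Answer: $- \frac{1698537738}{571} \approx -2.9747 \cdot 10^{6}$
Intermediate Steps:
$N{\left(T \right)} = -8 - 16 T^{2}$ ($N{\left(T \right)} = - 8 \left(\left(T^{2} + T T\right) + 1\right) = - 8 \left(\left(T^{2} + T^{2}\right) + 1\right) = - 8 \left(2 T^{2} + 1\right) = - 8 \left(1 + 2 T^{2}\right) = -8 - 16 T^{2}$)
$J{\left(p \right)} = \frac{2 p}{13 + p}$
$s{\left(F \right)} = 19 - F$ ($s{\left(F \right)} = 3 - \left(\left(-333 + 317\right) + F\right) = 3 - \left(-16 + F\right) = 19 - F$)
$\left(-2640939 - 333750\right) + s{\left(J{\left(N{\left(-6 \right)} \right)} \right)} = \left(-2640939 - 333750\right) + \left(19 - \frac{2 \left(-8 - 16 \left(-6\right)^{2}\right)}{13 - \left(8 + 16 \left(-6\right)^{2}\right)}\right) = -2974689 + \left(19 - \frac{2 \left(-8 - 576\right)}{13 - 584}\right) = -2974689 + \left(19 - 2 \left(-584\right) \frac{1}{13 - 584}\right) = -2974689 + \left(19 - 2 \left(-584\right) \frac{1}{-571}\right) = -2974689 + \left(19 - 2 \left(-584\right) \left(- \frac{1}{571}\right)\right) = -2974689 + \left(19 - \frac{1168}{571}\right) = -2974689 + \frac{9681}{571} = - \frac{1698537738}{571}$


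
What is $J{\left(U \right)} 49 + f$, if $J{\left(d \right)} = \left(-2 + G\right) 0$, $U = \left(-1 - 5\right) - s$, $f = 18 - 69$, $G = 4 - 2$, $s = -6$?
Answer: $-51$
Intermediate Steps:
$G = 2$
$f = -51$ ($f = 18 - 69 = -51$)
$U = 0$ ($U = \left(-1 - 5\right) - -6 = \left(-1 - 5\right) + 6 = -6 + 6 = 0$)
$J{\left(d \right)} = 0$ ($J{\left(d \right)} = \left(-2 + 2\right) 0 = 0 \cdot 0 = 0$)
$J{\left(U \right)} 49 + f = 0 \cdot 49 - 51 = 0 - 51 = -51$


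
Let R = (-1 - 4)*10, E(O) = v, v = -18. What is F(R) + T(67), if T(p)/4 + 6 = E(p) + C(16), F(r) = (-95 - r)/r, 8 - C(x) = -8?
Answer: -311/10 ≈ -31.100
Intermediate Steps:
C(x) = 16 (C(x) = 8 - 1*(-8) = 8 + 8 = 16)
E(O) = -18
R = -50 (R = -5*10 = -50)
F(r) = (-95 - r)/r
T(p) = -32 (T(p) = -24 + 4*(-18 + 16) = -24 + 4*(-2) = -24 - 8 = -32)
F(R) + T(67) = (-95 - 1*(-50))/(-50) - 32 = -(-95 + 50)/50 - 32 = -1/50*(-45) - 32 = 9/10 - 32 = -311/10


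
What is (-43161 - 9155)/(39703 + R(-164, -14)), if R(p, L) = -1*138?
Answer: -1276/965 ≈ -1.3223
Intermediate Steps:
R(p, L) = -138
(-43161 - 9155)/(39703 + R(-164, -14)) = (-43161 - 9155)/(39703 - 138) = -52316/39565 = -52316*1/39565 = -1276/965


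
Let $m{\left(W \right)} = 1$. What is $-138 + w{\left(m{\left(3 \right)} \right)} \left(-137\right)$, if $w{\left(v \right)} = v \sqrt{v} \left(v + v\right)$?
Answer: $-412$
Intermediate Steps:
$w{\left(v \right)} = 2 v^{\frac{5}{2}}$ ($w{\left(v \right)} = v^{\frac{3}{2}} \cdot 2 v = 2 v^{\frac{5}{2}}$)
$-138 + w{\left(m{\left(3 \right)} \right)} \left(-137\right) = -138 + 2 \cdot 1^{\frac{5}{2}} \left(-137\right) = -138 + 2 \cdot 1 \left(-137\right) = -138 + 2 \left(-137\right) = -138 - 274 = -412$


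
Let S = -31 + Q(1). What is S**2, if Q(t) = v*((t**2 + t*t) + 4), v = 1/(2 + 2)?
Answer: 3481/4 ≈ 870.25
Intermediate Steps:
v = 1/4 ≈ 0.25000
Q(t) = 1 + t**2/2 (Q(t) = ((t**2 + t*t) + 4)/4 = ((t**2 + t**2) + 4)/4 = (2*t**2 + 4)/4 = (4 + 2*t**2)/4 = 1 + t**2/2)
S = -59/2 (S = -31 + (1 + (1/2)*1**2) = -31 + (1 + (1/2)*1) = -31 + (1 + 1/2) = -31 + 3/2 = -59/2 ≈ -29.500)
S**2 = (-59/2)**2 = 3481/4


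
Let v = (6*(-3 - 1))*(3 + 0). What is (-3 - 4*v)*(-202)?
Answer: -57570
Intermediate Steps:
v = -72 (v = (6*(-4))*3 = -24*3 = -72)
(-3 - 4*v)*(-202) = (-3 - 4*(-72))*(-202) = (-3 + 288)*(-202) = 285*(-202) = -57570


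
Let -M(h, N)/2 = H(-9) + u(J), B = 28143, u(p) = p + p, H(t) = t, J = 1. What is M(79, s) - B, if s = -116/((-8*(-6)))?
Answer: -28129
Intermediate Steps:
u(p) = 2*p
s = -29/12 (s = -116/48 = -116*1/48 = -29/12 ≈ -2.4167)
M(h, N) = 14 (M(h, N) = -2*(-9 + 2*1) = -2*(-9 + 2) = -2*(-7) = 14)
M(79, s) - B = 14 - 1*28143 = 14 - 28143 = -28129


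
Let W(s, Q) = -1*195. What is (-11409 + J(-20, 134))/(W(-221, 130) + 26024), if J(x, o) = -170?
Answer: -11579/25829 ≈ -0.44829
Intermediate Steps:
W(s, Q) = -195
(-11409 + J(-20, 134))/(W(-221, 130) + 26024) = (-11409 - 170)/(-195 + 26024) = -11579/25829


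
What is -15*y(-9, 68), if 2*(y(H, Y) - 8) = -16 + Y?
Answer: -510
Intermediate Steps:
y(H, Y) = Y/2 (y(H, Y) = 8 + (-16 + Y)/2 = 8 + (-8 + Y/2) = Y/2)
-15*y(-9, 68) = -15*68/2 = -15*34 = -510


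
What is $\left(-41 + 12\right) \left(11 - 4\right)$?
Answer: $-203$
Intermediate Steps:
$\left(-41 + 12\right) \left(11 - 4\right) = \left(-29\right) 7 = -203$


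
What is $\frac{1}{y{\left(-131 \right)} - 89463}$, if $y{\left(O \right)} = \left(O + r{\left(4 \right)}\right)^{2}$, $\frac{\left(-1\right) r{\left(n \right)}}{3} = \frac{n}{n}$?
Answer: $- \frac{1}{71507} \approx -1.3985 \cdot 10^{-5}$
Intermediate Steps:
$r{\left(n \right)} = -3$ ($r{\left(n \right)} = - 3 \frac{n}{n} = \left(-3\right) 1 = -3$)
$y{\left(O \right)} = \left(-3 + O\right)^{2}$ ($y{\left(O \right)} = \left(O - 3\right)^{2} = \left(-3 + O\right)^{2}$)
$\frac{1}{y{\left(-131 \right)} - 89463} = \frac{1}{\left(-3 - 131\right)^{2} - 89463} = \frac{1}{\left(-134\right)^{2} - 89463} = \frac{1}{17956 - 89463} = \frac{1}{-71507} = - \frac{1}{71507}$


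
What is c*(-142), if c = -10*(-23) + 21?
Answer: -35642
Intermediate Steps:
c = 251 (c = 230 + 21 = 251)
c*(-142) = 251*(-142) = -35642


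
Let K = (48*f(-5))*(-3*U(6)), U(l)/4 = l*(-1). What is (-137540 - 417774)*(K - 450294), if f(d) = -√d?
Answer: 250054562316 + 1919165184*I*√5 ≈ 2.5005e+11 + 4.2914e+9*I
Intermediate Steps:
U(l) = -4*l (U(l) = 4*(l*(-1)) = 4*(-l) = -4*l)
K = -3456*I*√5 (K = (48*(-√(-5)))*(-(-12)*6) = (48*(-I*√5))*(-3*(-24)) = (48*(-I*√5))*72 = -48*I*√5*72 = -3456*I*√5 ≈ -7727.9*I)
(-137540 - 417774)*(K - 450294) = (-137540 - 417774)*(-3456*I*√5 - 450294) = -555314*(-450294 - 3456*I*√5) = 250054562316 + 1919165184*I*√5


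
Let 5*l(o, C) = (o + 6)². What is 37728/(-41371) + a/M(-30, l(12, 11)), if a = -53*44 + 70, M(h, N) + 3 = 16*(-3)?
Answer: 30552358/703307 ≈ 43.441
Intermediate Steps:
l(o, C) = (6 + o)²/5 (l(o, C) = (o + 6)²/5 = (6 + o)²/5)
M(h, N) = -51 (M(h, N) = -3 + 16*(-3) = -3 - 48 = -51)
a = -2262 (a = -2332 + 70 = -2262)
37728/(-41371) + a/M(-30, l(12, 11)) = 37728/(-41371) - 2262/(-51) = 37728*(-1/41371) - 2262*(-1/51) = -37728/41371 + 754/17 = 30552358/703307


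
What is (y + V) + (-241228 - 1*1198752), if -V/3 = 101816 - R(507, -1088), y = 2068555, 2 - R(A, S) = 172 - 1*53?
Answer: 322776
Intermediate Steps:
R(A, S) = -117 (R(A, S) = 2 - (172 - 1*53) = 2 - (172 - 53) = 2 - 1*119 = 2 - 119 = -117)
V = -305799 (V = -3*(101816 - 1*(-117)) = -3*(101816 + 117) = -3*101933 = -305799)
(y + V) + (-241228 - 1*1198752) = (2068555 - 305799) + (-241228 - 1*1198752) = 1762756 + (-241228 - 1198752) = 1762756 - 1439980 = 322776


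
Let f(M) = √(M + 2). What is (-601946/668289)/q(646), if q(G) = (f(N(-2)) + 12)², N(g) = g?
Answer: -300973/48116808 ≈ -0.0062550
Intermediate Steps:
f(M) = √(2 + M)
q(G) = 144 (q(G) = (√(2 - 2) + 12)² = (√0 + 12)² = (0 + 12)² = 12² = 144)
(-601946/668289)/q(646) = -601946/668289/144 = -601946*1/668289*(1/144) = -601946/668289*1/144 = -300973/48116808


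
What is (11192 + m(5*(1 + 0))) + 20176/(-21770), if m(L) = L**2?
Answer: 122086957/10885 ≈ 11216.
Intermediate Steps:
(11192 + m(5*(1 + 0))) + 20176/(-21770) = (11192 + (5*(1 + 0))**2) + 20176/(-21770) = (11192 + (5*1)**2) + 20176*(-1/21770) = (11192 + 5**2) - 10088/10885 = (11192 + 25) - 10088/10885 = 11217 - 10088/10885 = 122086957/10885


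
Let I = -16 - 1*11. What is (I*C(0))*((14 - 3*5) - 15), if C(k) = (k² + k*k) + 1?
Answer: 432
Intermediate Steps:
I = -27 (I = -16 - 11 = -27)
C(k) = 1 + 2*k² (C(k) = (k² + k²) + 1 = 2*k² + 1 = 1 + 2*k²)
(I*C(0))*((14 - 3*5) - 15) = (-27*(1 + 2*0²))*((14 - 3*5) - 15) = (-27*(1 + 2*0))*((14 - 15) - 15) = (-27*(1 + 0))*(-1 - 15) = -27*1*(-16) = -27*(-16) = 432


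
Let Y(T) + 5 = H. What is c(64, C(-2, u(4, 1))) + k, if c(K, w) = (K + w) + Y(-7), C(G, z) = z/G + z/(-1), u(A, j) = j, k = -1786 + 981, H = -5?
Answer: -1505/2 ≈ -752.50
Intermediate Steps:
k = -805
Y(T) = -10 (Y(T) = -5 - 5 = -10)
C(G, z) = -z + z/G (C(G, z) = z/G + z*(-1) = z/G - z = -z + z/G)
c(K, w) = -10 + K + w (c(K, w) = (K + w) - 10 = -10 + K + w)
c(64, C(-2, u(4, 1))) + k = (-10 + 64 + (-1*1 + 1/(-2))) - 805 = (-10 + 64 + (-1 + 1*(-1/2))) - 805 = (-10 + 64 + (-1 - 1/2)) - 805 = (-10 + 64 - 3/2) - 805 = 105/2 - 805 = -1505/2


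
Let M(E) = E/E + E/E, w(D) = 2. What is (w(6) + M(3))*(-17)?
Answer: -68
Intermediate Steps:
M(E) = 2 (M(E) = 1 + 1 = 2)
(w(6) + M(3))*(-17) = (2 + 2)*(-17) = 4*(-17) = -68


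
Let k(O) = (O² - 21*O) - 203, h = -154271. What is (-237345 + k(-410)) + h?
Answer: -215109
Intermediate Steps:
k(O) = -203 + O² - 21*O
(-237345 + k(-410)) + h = (-237345 + (-203 + (-410)² - 21*(-410))) - 154271 = (-237345 + (-203 + 168100 + 8610)) - 154271 = (-237345 + 176507) - 154271 = -60838 - 154271 = -215109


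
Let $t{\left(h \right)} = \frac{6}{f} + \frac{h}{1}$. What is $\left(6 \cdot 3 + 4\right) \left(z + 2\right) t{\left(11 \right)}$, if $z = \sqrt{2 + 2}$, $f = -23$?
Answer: $\frac{21736}{23} \approx 945.04$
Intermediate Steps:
$t{\left(h \right)} = - \frac{6}{23} + h$ ($t{\left(h \right)} = \frac{6}{-23} + \frac{h}{1} = 6 \left(- \frac{1}{23}\right) + h 1 = - \frac{6}{23} + h$)
$z = 2$ ($z = \sqrt{4} = 2$)
$\left(6 \cdot 3 + 4\right) \left(z + 2\right) t{\left(11 \right)} = \left(6 \cdot 3 + 4\right) \left(2 + 2\right) \left(- \frac{6}{23} + 11\right) = \left(18 + 4\right) 4 \cdot \frac{247}{23} = 22 \cdot 4 \cdot \frac{247}{23} = 88 \cdot \frac{247}{23} = \frac{21736}{23}$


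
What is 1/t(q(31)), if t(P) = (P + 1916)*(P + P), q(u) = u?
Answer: 1/120714 ≈ 8.2840e-6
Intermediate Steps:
t(P) = 2*P*(1916 + P) (t(P) = (1916 + P)*(2*P) = 2*P*(1916 + P))
1/t(q(31)) = 1/(2*31*(1916 + 31)) = 1/(2*31*1947) = 1/120714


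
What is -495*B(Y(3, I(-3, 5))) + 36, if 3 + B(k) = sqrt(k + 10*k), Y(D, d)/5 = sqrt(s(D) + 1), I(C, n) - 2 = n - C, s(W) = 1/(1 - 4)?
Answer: 1521 - 165*2**(1/4)*3**(3/4)*sqrt(55) ≈ -1796.1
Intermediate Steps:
s(W) = -1/3 (s(W) = 1/(-3) = -1/3)
I(C, n) = 2 + n - C (I(C, n) = 2 + (n - C) = 2 + n - C)
Y(D, d) = 5*sqrt(6)/3 (Y(D, d) = 5*sqrt(-1/3 + 1) = 5*sqrt(2/3) = 5*(sqrt(6)/3) = 5*sqrt(6)/3)
B(k) = -3 + sqrt(11)*sqrt(k) (B(k) = -3 + sqrt(k + 10*k) = -3 + sqrt(11*k) = -3 + sqrt(11)*sqrt(k))
-495*B(Y(3, I(-3, 5))) + 36 = -495*(-3 + sqrt(11)*sqrt(5*sqrt(6)/3)) + 36 = -495*(-3 + sqrt(11)*(2**(1/4)*3**(3/4)*(3*sqrt(5))/9)) + 36 = -495*(-3 + 2**(1/4)*3**(3/4)*sqrt(55)/3) + 36 = (1485 - 165*2**(1/4)*3**(3/4)*sqrt(55)) + 36 = 1521 - 165*2**(1/4)*3**(3/4)*sqrt(55)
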